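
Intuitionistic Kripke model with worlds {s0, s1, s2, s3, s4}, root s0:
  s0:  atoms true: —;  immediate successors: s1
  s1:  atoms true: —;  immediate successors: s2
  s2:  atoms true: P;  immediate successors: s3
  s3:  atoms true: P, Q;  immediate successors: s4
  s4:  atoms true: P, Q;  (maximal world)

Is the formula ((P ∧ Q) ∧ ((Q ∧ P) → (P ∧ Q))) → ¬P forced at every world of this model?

No

Not every world: s0 ⊮ ((P ∧ Q) ∧ ((Q ∧ P) → (P ∧ Q))) → ¬P.
s0 ⊮ ((P ∧ Q) ∧ ((Q ∧ P) → (P ∧ Q))) → ¬P: at the accessible world s3, s3 ⊩ (P ∧ Q) ∧ ((Q ∧ P) → (P ∧ Q)) but s3 ⊮ ¬P.
s3 ⊮ ¬P since s3 is accessible from s3 and s3 ⊩ P.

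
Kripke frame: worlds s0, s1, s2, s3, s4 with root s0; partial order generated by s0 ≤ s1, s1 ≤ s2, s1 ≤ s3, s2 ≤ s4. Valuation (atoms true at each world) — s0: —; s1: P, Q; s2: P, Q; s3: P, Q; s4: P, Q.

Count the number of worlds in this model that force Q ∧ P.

4

s0: does not force it — s0 ⊮ Q ∧ P since s0 fails Q.
s1: forces it.
s2: forces it.
s3: forces it.
s4: forces it.
Worlds forcing the formula: {s1, s2, s3, s4}.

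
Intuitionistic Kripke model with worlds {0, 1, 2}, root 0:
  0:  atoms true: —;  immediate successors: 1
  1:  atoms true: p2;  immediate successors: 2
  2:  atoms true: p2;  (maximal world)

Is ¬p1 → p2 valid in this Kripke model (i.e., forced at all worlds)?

No

Not every world: 0 ⊮ ¬p1 → p2.
0 ⊮ ¬p1 → p2: already at 0 itself, 0 ⊩ ¬p1 but 0 ⊮ p2.
0 lacks atom p2, so 0 ⊮ p2.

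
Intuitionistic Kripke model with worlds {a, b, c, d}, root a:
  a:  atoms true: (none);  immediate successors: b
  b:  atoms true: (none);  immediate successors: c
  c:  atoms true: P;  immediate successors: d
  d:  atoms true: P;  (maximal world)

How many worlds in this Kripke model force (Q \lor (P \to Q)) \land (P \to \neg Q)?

0

a: does not force it — a \nVdash (Q \lor (P \to Q)) \land (P \to \neg Q) since a fails Q \lor (P \to Q).
b: does not force it.
c: does not force it.
d: does not force it.
Worlds forcing the formula: { }.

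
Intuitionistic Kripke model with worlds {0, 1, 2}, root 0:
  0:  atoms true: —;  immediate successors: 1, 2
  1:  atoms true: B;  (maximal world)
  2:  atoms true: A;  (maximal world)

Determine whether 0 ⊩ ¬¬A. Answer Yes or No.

No

0 ⊮ ¬¬A since 1 is accessible from 0 and 1 ⊩ ¬A.
1 ⊩ ¬A: no world accessible from 1 forces A.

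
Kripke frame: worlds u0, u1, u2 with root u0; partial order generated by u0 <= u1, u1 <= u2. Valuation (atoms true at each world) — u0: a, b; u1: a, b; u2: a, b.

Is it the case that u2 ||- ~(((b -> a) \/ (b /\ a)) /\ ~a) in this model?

Yes

u2 ||- ~(((b -> a) \/ (b /\ a)) /\ ~a): no world accessible from u2 forces ((b -> a) \/ (b /\ a)) /\ ~a.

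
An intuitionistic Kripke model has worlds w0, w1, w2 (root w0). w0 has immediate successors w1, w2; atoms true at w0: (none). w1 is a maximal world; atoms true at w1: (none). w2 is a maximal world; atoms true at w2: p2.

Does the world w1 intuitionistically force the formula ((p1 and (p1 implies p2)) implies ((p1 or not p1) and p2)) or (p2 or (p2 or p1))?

w1 forces ((p1 and (p1 implies p2)) implies ((p1 or not p1) and p2)) or (p2 or (p2 or p1)) via the disjunct (p1 and (p1 implies p2)) implies ((p1 or not p1) and p2).

Yes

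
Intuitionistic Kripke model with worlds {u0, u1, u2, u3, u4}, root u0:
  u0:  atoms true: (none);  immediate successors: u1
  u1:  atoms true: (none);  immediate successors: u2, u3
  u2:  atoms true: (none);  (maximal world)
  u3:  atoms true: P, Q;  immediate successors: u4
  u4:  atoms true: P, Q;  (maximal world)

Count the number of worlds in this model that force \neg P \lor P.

3

u0: does not force it — u0 \nVdash \neg P \lor P: neither disjunct is forced at u0.
u1: does not force it — u1 \nVdash \neg P \lor P: neither disjunct is forced at u1.
u2: forces it.
u3: forces it.
u4: forces it.
Worlds forcing the formula: {u2, u3, u4}.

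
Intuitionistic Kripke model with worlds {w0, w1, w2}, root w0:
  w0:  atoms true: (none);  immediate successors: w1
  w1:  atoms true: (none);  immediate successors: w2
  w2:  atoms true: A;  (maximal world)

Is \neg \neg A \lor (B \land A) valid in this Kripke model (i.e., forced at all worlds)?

Yes

w0 \Vdash \neg \neg A \lor (B \land A) via the disjunct \neg \neg A.
Since the root w0 forces \neg \neg A \lor (B \land A) and forcing is persistent (monotone upward), every world forces it.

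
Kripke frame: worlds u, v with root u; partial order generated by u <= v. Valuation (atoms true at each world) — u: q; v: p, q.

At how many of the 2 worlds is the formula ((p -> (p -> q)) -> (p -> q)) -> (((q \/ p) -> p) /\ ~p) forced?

0

u: does not force it — u ||-/- ((p -> (p -> q)) -> (p -> q)) -> (((q \/ p) -> p) /\ ~p): already at u itself, u ||- (p -> (p -> q)) -> (p -> q) but u ||-/- ((q \/ p) -> p) /\ ~p.
v: does not force it.
Worlds forcing the formula: { }.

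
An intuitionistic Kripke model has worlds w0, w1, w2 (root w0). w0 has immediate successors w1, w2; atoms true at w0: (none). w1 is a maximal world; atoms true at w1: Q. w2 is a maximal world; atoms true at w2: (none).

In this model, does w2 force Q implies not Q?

w2 forces Q implies not Q vacuously: no world accessible from w2 forces the antecedent Q.

Yes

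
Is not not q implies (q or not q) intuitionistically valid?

No

This is a variant of double-negation elimination (deriving excluded middle from double negation), which is not intuitionistically valid.
A Kripke countermodel: worlds w0, w1; order generated by w0 <= w1; atoms true at each world — w0:{}; w1:{q}.
w0 does not force not not q implies (q or not q): already at w0 itself, w0 forces not not q but w0 does not force q or not q.
w0 does not force q or not q: neither disjunct is forced at w0.
w0 lacks atom q, so w0 does not force q.
So the root w0 does not force the formula.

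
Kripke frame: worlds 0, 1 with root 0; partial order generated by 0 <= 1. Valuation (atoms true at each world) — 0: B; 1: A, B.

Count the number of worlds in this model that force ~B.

0: does not force it — 0 ||-/- ~B since 0 is accessible from 0 and 0 ||- B.
1: does not force it — 1 ||-/- ~B since 1 is accessible from 1 and 1 ||- B.
Worlds forcing the formula: { }.

0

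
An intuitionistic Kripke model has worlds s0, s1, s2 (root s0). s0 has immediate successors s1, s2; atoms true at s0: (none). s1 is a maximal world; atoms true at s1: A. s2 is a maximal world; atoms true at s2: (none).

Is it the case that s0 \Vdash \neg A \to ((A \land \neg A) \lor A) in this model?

s0 \nVdash \neg A \to ((A \land \neg A) \lor A): at the accessible world s2, s2 \Vdash \neg A but s2 \nVdash (A \land \neg A) \lor A.
s2 \nVdash (A \land \neg A) \lor A: neither disjunct is forced at s2.
s2 \nVdash A \land \neg A since s2 fails A.

No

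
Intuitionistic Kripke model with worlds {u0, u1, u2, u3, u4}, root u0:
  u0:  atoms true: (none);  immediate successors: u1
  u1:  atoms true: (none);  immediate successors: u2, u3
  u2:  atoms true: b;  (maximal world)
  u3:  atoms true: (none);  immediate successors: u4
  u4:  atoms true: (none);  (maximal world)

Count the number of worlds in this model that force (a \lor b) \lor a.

u0: does not force it — u0 \nVdash (a \lor b) \lor a: neither disjunct is forced at u0.
u1: does not force it.
u2: forces it.
u3: does not force it.
u4: does not force it.
Worlds forcing the formula: {u2}.

1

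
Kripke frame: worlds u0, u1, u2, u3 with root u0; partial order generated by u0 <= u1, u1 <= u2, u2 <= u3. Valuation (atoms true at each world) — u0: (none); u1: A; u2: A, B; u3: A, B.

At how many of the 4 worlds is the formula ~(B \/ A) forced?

0

u0: does not force it — u0 ||-/- ~(B \/ A) since u1 is accessible from u0 and u1 ||- B \/ A.
u1: does not force it — u1 ||-/- ~(B \/ A) since u1 is accessible from u1 and u1 ||- B \/ A.
u2: does not force it.
u3: does not force it.
Worlds forcing the formula: { }.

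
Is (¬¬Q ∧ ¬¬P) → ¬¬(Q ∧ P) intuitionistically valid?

This is the distribution of double negation over conjunction, which is intuitionistically derivable.
Assume ¬¬Q, ¬¬P, and ¬(Q ∧ P). From Q we'd get ¬P (since Q ∧ P is refuted), contradicting ¬¬P; so ¬Q, contradicting ¬¬Q.

Yes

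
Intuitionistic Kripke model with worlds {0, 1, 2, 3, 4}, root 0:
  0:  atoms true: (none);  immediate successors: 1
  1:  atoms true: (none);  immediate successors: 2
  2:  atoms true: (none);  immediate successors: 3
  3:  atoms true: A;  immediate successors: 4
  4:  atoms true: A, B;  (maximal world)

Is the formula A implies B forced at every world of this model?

Not every world: 0 does not force A implies B.
0 does not force A implies B: at the accessible world 3, 3 forces A but 3 does not force B.
3 lacks atom B, so 3 does not force B.

No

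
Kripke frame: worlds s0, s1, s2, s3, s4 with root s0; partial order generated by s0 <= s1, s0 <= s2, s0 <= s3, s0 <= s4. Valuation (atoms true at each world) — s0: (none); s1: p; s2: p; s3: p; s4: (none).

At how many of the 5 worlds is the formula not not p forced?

s0: does not force it — s0 does not force not not p since s4 is accessible from s0 and s4 forces not p.
s1: forces it.
s2: forces it.
s3: forces it.
s4: does not force it.
Worlds forcing the formula: {s1, s2, s3}.

3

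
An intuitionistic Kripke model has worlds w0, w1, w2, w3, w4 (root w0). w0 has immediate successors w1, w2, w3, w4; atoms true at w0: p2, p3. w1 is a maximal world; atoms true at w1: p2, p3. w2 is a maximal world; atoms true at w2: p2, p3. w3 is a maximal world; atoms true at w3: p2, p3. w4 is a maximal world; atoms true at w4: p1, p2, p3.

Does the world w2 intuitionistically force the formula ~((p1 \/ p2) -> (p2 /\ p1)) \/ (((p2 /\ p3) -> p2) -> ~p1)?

w2 ||- ~((p1 \/ p2) -> (p2 /\ p1)) \/ (((p2 /\ p3) -> p2) -> ~p1) via the disjunct ~((p1 \/ p2) -> (p2 /\ p1)).

Yes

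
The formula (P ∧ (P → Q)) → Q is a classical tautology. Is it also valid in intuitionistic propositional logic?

Yes

This is modus ponens in implicational form, which is intuitionistically derivable.
If a world forces P and P → Q, then applying the implication at that world (which is accessible from itself) gives Q.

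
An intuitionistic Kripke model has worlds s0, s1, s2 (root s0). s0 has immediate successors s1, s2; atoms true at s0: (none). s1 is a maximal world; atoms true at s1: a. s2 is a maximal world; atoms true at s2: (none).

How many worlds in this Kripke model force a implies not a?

1

s0: does not force it — s0 does not force a implies not a: at the accessible world s1, s1 forces a but s1 does not force not a.
s1: does not force it — s1 does not force a implies not a: already at s1 itself, s1 forces a but s1 does not force not a.
s2: forces it.
Worlds forcing the formula: {s2}.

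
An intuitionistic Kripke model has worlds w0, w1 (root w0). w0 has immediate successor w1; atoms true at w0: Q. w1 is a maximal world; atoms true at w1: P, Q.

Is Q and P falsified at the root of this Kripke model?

w0 does not force Q and P since w0 fails P.
So the root w0 does not force Q and P; the model is a countermodel.

Yes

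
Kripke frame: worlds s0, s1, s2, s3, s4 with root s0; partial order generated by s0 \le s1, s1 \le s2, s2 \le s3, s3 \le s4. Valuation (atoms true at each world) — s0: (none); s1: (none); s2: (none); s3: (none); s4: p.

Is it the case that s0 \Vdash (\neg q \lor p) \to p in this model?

s0 \nVdash (\neg q \lor p) \to p: already at s0 itself, s0 \Vdash \neg q \lor p but s0 \nVdash p.
s0 lacks atom p, so s0 \nVdash p.

No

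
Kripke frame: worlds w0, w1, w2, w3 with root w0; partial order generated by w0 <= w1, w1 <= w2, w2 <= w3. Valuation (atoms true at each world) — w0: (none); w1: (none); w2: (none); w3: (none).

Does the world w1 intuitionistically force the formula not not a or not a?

Yes

w1 forces not not a or not a via the disjunct not a.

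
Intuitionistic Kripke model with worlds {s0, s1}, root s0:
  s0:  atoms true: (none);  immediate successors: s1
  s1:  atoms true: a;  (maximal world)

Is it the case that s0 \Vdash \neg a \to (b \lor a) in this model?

Yes

s0 \Vdash \neg a \to (b \lor a) vacuously: no world accessible from s0 forces the antecedent \neg a.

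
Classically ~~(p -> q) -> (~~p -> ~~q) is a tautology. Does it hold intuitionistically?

Yes

This is the distribution of double negation over implication, which is intuitionistically derivable.
Assume ~~(p -> q) and ~~p; suppose ~q. Then p -> q would give ~p (by contraposition), contradicting ~~p; so ~(p -> q), contradicting ~~(p -> q). Hence ~~q.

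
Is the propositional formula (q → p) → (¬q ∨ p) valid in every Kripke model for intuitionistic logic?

This is the material-implication-as-disjunction principle, which is not intuitionistically valid.
A Kripke countermodel: worlds w0, w1; order generated by w0 ≤ w1; atoms true at each world — w0:{}; w1:{p,q}.
w0 ⊮ (q → p) → (¬q ∨ p): already at w0 itself, w0 ⊩ q → p but w0 ⊮ ¬q ∨ p.
w0 ⊮ ¬q ∨ p: neither disjunct is forced at w0.
w0 ⊮ ¬q since w1 is accessible from w0 and w1 ⊩ q.
So the root w0 does not force the formula.

No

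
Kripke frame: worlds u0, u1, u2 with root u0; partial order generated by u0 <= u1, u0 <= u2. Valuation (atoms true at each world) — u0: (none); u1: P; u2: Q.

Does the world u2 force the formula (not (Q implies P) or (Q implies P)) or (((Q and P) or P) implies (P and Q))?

u2 forces (not (Q implies P) or (Q implies P)) or (((Q and P) or P) implies (P and Q)) via the disjunct not (Q implies P) or (Q implies P).

Yes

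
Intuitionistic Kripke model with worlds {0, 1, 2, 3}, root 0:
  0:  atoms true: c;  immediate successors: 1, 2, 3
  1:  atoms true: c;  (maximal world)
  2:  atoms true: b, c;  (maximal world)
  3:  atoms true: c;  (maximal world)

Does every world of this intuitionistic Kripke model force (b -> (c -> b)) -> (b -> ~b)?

Not every world: 0 ||-/- (b -> (c -> b)) -> (b -> ~b).
0 ||-/- (b -> (c -> b)) -> (b -> ~b): already at 0 itself, 0 ||- b -> (c -> b) but 0 ||-/- b -> ~b.
0 ||-/- b -> ~b: at the accessible world 2, 2 ||- b but 2 ||-/- ~b.

No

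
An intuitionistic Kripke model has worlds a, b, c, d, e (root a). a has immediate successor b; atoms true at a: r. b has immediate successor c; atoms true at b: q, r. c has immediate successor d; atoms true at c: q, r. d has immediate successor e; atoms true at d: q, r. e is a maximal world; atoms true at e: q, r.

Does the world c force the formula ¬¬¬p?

Yes

c ⊩ ¬¬¬p: no world accessible from c forces ¬¬p.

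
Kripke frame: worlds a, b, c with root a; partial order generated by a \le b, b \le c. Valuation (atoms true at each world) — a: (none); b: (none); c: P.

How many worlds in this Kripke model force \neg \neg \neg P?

0

a: does not force it — a \nVdash \neg \neg \neg P since a is accessible from a and a \Vdash \neg \neg P.
b: does not force it.
c: does not force it.
Worlds forcing the formula: { }.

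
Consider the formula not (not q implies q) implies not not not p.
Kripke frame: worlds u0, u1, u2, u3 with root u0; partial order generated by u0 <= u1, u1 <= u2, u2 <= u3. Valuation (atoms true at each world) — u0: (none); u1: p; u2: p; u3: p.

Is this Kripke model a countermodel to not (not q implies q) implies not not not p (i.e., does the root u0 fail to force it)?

Yes

u0 does not force not (not q implies q) implies not not not p: already at u0 itself, u0 forces not (not q implies q) but u0 does not force not not not p.
u0 does not force not not not p since u0 is accessible from u0 and u0 forces not not p.
u0 forces not not p: no world accessible from u0 forces not p.
So the root u0 does not force not (not q implies q) implies not not not p; the model is a countermodel.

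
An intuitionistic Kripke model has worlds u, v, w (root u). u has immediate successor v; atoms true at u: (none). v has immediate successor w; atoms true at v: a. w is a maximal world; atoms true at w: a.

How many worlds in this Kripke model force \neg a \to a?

u: forces it.
v: forces it.
w: forces it.
Worlds forcing the formula: {u, v, w}.

3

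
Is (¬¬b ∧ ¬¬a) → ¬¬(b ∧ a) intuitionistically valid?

This is the distribution of double negation over conjunction, which is intuitionistically derivable.
Assume ¬¬b, ¬¬a, and ¬(b ∧ a). From b we'd get ¬a (since b ∧ a is refuted), contradicting ¬¬a; so ¬b, contradicting ¬¬b.

Yes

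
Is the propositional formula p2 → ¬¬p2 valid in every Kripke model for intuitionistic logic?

This is double-negation introduction, which is intuitionistically derivable.
If a world forces p2 then every accessible world forces p2 (persistence), so none forces ¬p2; hence ¬¬p2.

Yes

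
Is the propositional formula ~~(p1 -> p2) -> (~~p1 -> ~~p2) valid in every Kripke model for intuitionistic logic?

Yes

This is the distribution of double negation over implication, which is intuitionistically derivable.
Assume ~~(p1 -> p2) and ~~p1; suppose ~p2. Then p1 -> p2 would give ~p1 (by contraposition), contradicting ~~p1; so ~(p1 -> p2), contradicting ~~(p1 -> p2). Hence ~~p2.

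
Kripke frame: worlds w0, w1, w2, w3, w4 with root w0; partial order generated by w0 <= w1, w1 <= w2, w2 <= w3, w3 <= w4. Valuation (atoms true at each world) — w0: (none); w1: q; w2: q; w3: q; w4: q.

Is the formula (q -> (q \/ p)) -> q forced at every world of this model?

No

Not every world: w0 ||-/- (q -> (q \/ p)) -> q.
w0 ||-/- (q -> (q \/ p)) -> q: already at w0 itself, w0 ||- q -> (q \/ p) but w0 ||-/- q.
w0 lacks atom q, so w0 ||-/- q.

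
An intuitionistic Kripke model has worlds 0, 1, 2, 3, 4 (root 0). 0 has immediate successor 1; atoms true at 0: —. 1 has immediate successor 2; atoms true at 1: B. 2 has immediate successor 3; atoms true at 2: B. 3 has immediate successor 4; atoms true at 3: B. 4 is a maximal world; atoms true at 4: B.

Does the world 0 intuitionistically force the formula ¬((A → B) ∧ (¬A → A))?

0 ⊩ ¬((A → B) ∧ (¬A → A)): no world accessible from 0 forces (A → B) ∧ (¬A → A).

Yes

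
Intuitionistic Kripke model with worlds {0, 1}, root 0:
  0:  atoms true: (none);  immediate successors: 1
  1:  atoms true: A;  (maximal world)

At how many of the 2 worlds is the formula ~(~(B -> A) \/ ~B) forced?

0

0: does not force it — 0 ||-/- ~(~(B -> A) \/ ~B) since 0 is accessible from 0 and 0 ||- ~(B -> A) \/ ~B.
1: does not force it — 1 ||-/- ~(~(B -> A) \/ ~B) since 1 is accessible from 1 and 1 ||- ~(B -> A) \/ ~B.
Worlds forcing the formula: { }.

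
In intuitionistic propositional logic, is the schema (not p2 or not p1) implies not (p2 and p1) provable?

Yes

This is a constructively valid De Morgan direction (disjunction of negations to negated conjunction), which is intuitionistically derivable.
If not p2 holds at a world then no accessible world forces p2, hence none forces p2 and p1; likewise for not p1.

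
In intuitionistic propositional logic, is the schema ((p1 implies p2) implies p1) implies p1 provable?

No

This is Peirce's law, which is not intuitionistically valid.
A Kripke countermodel: worlds a, b; order generated by a <= b; atoms true at each world — a:{}; b:{p1}.
a does not force ((p1 implies p2) implies p1) implies p1: already at a itself, a forces (p1 implies p2) implies p1 but a does not force p1.
a lacks atom p1, so a does not force p1.
So the root a does not force the formula.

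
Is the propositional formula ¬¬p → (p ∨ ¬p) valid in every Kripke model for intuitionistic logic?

This is a variant of double-negation elimination (deriving excluded middle from double negation), which is not intuitionistically valid.
A Kripke countermodel: worlds u, v; order generated by u ≤ v; atoms true at each world — u:{}; v:{p}.
u ⊮ ¬¬p → (p ∨ ¬p): already at u itself, u ⊩ ¬¬p but u ⊮ p ∨ ¬p.
u ⊮ p ∨ ¬p: neither disjunct is forced at u.
u lacks atom p, so u ⊮ p.
So the root u does not force the formula.

No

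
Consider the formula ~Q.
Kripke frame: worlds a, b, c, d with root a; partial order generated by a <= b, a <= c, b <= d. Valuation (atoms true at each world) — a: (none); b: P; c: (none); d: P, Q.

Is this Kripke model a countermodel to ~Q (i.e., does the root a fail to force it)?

Yes

a ||-/- ~Q since d is accessible from a and d ||- Q.
So the root a does not force ~Q; the model is a countermodel.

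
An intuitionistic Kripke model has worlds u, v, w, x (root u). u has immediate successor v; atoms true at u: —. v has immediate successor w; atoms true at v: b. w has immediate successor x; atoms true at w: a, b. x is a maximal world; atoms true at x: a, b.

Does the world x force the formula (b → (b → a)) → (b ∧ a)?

Yes

x ⊩ (b → (b → a)) → (b ∧ a): every world accessible from x that forces b → (b → a) (namely x) also forces b ∧ a.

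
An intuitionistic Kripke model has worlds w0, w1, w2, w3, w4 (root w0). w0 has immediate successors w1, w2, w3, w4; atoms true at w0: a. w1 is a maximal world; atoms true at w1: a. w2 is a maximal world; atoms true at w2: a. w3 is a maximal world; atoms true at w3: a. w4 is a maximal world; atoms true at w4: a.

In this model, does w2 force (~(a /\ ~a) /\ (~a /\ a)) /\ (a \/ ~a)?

No

w2 ||-/- (~(a /\ ~a) /\ (~a /\ a)) /\ (a \/ ~a) since w2 fails ~(a /\ ~a) /\ (~a /\ a).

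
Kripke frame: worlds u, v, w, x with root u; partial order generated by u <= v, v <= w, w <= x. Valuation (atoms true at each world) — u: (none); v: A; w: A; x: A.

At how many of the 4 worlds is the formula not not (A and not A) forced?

u: does not force it — u does not force not not (A and not A) since u is accessible from u and u forces not (A and not A).
v: does not force it — v does not force not not (A and not A) since v is accessible from v and v forces not (A and not A).
w: does not force it.
x: does not force it.
Worlds forcing the formula: { }.

0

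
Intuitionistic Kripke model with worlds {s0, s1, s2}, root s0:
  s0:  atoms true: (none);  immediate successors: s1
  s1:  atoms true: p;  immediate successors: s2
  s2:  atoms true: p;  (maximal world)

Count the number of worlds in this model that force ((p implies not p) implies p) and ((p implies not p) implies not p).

3

s0: forces it.
s1: forces it.
s2: forces it.
Worlds forcing the formula: {s0, s1, s2}.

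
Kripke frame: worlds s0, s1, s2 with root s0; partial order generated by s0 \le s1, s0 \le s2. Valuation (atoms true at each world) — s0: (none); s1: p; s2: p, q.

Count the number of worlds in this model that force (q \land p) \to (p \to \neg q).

s0: does not force it — s0 \nVdash (q \land p) \to (p \to \neg q): at the accessible world s2, s2 \Vdash q \land p but s2 \nVdash p \to \neg q.
s1: forces it.
s2: does not force it — s2 \nVdash (q \land p) \to (p \to \neg q): already at s2 itself, s2 \Vdash q \land p but s2 \nVdash p \to \neg q.
Worlds forcing the formula: {s1}.

1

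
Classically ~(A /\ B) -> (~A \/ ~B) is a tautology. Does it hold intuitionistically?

This is the constructively invalid direction of De Morgan's law for conjunction, which is not intuitionistically valid.
A Kripke countermodel: worlds 0, 1, 2; order generated by 0 <= 1, 0 <= 2; atoms true at each world — 0:{}; 1:{A}; 2:{B}.
0 ||-/- ~(A /\ B) -> (~A \/ ~B): already at 0 itself, 0 ||- ~(A /\ B) but 0 ||-/- ~A \/ ~B.
0 ||-/- ~A \/ ~B: neither disjunct is forced at 0.
0 ||-/- ~A since 1 is accessible from 0 and 1 ||- A.
So the root 0 does not force the formula.

No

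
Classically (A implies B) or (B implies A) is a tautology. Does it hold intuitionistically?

No

This is the Gödel–Dummett linearity axiom, which is not intuitionistically valid.
A Kripke countermodel: worlds u0, u1, u2; order generated by u0 <= u1, u0 <= u2; atoms true at each world — u0:{}; u1:{A}; u2:{B}.
u0 does not force (A implies B) or (B implies A): neither disjunct is forced at u0.
u0 does not force A implies B: at the accessible world u1, u1 forces A but u1 does not force B.
u1 lacks atom B, so u1 does not force B.
So the root u0 does not force the formula.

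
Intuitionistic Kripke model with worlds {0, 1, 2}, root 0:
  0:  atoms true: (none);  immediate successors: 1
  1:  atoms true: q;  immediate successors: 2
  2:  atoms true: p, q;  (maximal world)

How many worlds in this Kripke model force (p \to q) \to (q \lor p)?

2

0: does not force it — 0 \nVdash (p \to q) \to (q \lor p): already at 0 itself, 0 \Vdash p \to q but 0 \nVdash q \lor p.
1: forces it.
2: forces it.
Worlds forcing the formula: {1, 2}.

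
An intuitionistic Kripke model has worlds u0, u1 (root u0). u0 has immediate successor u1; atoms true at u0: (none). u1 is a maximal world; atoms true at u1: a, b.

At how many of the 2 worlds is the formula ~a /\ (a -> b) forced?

0

u0: does not force it — u0 ||-/- ~a /\ (a -> b) since u0 fails ~a.
u1: does not force it.
Worlds forcing the formula: { }.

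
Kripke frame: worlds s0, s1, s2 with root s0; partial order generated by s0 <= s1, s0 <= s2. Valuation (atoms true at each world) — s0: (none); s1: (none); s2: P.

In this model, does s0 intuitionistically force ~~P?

s0 ||-/- ~~P since s1 is accessible from s0 and s1 ||- ~P.
s1 ||- ~P: no world accessible from s1 forces P.

No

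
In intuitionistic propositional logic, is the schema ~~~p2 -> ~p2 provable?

This is triple-negation reduction, which is intuitionistically derivable.
Assume ~~~p2 and suppose p2. Then ~~p2 (double-negation introduction), contradicting ~~~p2. So ~p2.

Yes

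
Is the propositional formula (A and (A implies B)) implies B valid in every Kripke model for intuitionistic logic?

This is modus ponens in implicational form, which is intuitionistically derivable.
If a world forces A and A implies B, then applying the implication at that world (which is accessible from itself) gives B.

Yes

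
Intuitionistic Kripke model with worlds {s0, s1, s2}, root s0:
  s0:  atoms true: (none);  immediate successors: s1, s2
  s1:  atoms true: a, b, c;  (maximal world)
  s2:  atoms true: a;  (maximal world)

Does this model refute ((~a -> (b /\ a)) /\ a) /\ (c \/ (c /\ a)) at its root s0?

Yes

s0 ||-/- ((~a -> (b /\ a)) /\ a) /\ (c \/ (c /\ a)) since s0 fails (~a -> (b /\ a)) /\ a.
So the root s0 does not force ((~a -> (b /\ a)) /\ a) /\ (c \/ (c /\ a)); the model is a countermodel.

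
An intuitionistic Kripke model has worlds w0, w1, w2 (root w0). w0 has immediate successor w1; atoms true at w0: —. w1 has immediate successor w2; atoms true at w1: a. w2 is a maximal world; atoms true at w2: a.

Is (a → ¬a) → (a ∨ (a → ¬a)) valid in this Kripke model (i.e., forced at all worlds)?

Yes

w0 ⊩ (a → ¬a) → (a ∨ (a → ¬a)) vacuously: no world accessible from w0 forces the antecedent a → ¬a.
Since the root w0 forces (a → ¬a) → (a ∨ (a → ¬a)) and forcing is persistent (monotone upward), every world forces it.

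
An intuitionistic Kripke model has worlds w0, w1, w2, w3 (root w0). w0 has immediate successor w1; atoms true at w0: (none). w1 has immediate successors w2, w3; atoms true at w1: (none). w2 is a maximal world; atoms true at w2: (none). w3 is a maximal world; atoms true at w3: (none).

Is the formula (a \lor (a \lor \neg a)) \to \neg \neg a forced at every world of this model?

No

Not every world: w0 \nVdash (a \lor (a \lor \neg a)) \to \neg \neg a.
w0 \nVdash (a \lor (a \lor \neg a)) \to \neg \neg a: already at w0 itself, w0 \Vdash a \lor (a \lor \neg a) but w0 \nVdash \neg \neg a.
w0 \nVdash \neg \neg a since w0 is accessible from w0 and w0 \Vdash \neg a.
w0 \Vdash \neg a: no world accessible from w0 forces a.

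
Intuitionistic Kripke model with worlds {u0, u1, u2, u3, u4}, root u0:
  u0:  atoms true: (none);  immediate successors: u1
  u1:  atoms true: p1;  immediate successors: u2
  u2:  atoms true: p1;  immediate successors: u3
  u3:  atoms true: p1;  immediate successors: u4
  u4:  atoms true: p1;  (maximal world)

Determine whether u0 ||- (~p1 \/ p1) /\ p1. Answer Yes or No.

No

u0 ||-/- (~p1 \/ p1) /\ p1 since u0 fails ~p1 \/ p1.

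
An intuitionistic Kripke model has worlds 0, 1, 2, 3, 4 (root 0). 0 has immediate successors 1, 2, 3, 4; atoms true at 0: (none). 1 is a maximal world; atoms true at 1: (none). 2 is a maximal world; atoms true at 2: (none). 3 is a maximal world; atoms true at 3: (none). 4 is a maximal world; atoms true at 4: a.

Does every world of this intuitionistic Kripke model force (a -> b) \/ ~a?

No

Not every world: 0 ||-/- (a -> b) \/ ~a.
0 ||-/- (a -> b) \/ ~a: neither disjunct is forced at 0.
0 ||-/- a -> b: at the accessible world 4, 4 ||- a but 4 ||-/- b.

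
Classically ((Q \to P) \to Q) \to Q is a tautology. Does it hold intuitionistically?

No

This is Peirce's law, which is not intuitionistically valid.
A Kripke countermodel: worlds 0, 1; order generated by 0 \le 1; atoms true at each world — 0:{}; 1:{Q}.
0 \nVdash ((Q \to P) \to Q) \to Q: already at 0 itself, 0 \Vdash (Q \to P) \to Q but 0 \nVdash Q.
0 lacks atom Q, so 0 \nVdash Q.
So the root 0 does not force the formula.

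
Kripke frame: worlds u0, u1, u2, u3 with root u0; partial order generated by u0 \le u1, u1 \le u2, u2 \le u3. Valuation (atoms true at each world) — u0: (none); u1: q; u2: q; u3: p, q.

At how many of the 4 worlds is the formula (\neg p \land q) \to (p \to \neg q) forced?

4

u0: forces it.
u1: forces it.
u2: forces it.
u3: forces it.
Worlds forcing the formula: {u0, u1, u2, u3}.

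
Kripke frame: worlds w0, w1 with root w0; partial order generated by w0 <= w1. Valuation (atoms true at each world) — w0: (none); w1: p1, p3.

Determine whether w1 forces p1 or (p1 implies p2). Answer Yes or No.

w1 forces p1 or (p1 implies p2) via the disjunct p1.

Yes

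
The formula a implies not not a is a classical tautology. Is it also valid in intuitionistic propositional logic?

Yes

This is double-negation introduction, which is intuitionistically derivable.
If a world forces a then every accessible world forces a (persistence), so none forces not a; hence not not a.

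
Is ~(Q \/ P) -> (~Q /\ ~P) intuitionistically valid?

Yes

This is a constructively valid De Morgan direction (negated disjunction to conjunction of negations), which is intuitionistically derivable.
From ~(Q \/ P): if Q held then Q \/ P would, contradiction — so ~Q; similarly ~P.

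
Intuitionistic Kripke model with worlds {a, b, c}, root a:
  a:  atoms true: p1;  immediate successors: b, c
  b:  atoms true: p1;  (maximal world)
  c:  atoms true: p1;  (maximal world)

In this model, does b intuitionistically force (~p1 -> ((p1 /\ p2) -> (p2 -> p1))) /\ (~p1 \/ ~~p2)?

b ||-/- (~p1 -> ((p1 /\ p2) -> (p2 -> p1))) /\ (~p1 \/ ~~p2) since b fails ~p1 \/ ~~p2.

No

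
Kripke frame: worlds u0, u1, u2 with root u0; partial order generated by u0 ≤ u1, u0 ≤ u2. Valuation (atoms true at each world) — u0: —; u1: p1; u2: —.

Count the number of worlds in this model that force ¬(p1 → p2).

u0: does not force it — u0 ⊮ ¬(p1 → p2) since u2 is accessible from u0 and u2 ⊩ p1 → p2.
u1: forces it.
u2: does not force it.
Worlds forcing the formula: {u1}.

1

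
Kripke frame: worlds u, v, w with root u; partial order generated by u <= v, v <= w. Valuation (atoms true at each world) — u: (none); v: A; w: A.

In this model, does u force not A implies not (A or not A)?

Yes

u forces not A implies not (A or not A) vacuously: no world accessible from u forces the antecedent not A.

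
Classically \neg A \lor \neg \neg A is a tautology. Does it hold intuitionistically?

No

This is the weak law of excluded middle, which is not intuitionistically valid.
A Kripke countermodel: worlds s0, s1, s2; order generated by s0 \le s1, s0 \le s2; atoms true at each world — s0:{}; s1:{A}; s2:{}.
s0 \nVdash \neg A \lor \neg \neg A: neither disjunct is forced at s0.
s0 \nVdash \neg A since s1 is accessible from s0 and s1 \Vdash A.
So the root s0 does not force the formula.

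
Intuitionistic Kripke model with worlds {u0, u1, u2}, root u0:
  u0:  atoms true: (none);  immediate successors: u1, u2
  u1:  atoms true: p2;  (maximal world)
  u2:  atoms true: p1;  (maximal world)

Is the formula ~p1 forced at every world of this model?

Not every world: u0 ||-/- ~p1.
u0 ||-/- ~p1 since u2 is accessible from u0 and u2 ||- p1.

No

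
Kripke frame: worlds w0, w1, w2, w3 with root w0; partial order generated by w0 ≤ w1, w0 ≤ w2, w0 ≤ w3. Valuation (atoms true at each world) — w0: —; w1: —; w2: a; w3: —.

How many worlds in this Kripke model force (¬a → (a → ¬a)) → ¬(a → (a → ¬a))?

1

w0: does not force it — w0 ⊮ (¬a → (a → ¬a)) → ¬(a → (a → ¬a)): already at w0 itself, w0 ⊩ ¬a → (a → ¬a) but w0 ⊮ ¬(a → (a → ¬a)).
w1: does not force it — w1 ⊮ (¬a → (a → ¬a)) → ¬(a → (a → ¬a)): already at w1 itself, w1 ⊩ ¬a → (a → ¬a) but w1 ⊮ ¬(a → (a → ¬a)).
w2: forces it.
w3: does not force it.
Worlds forcing the formula: {w2}.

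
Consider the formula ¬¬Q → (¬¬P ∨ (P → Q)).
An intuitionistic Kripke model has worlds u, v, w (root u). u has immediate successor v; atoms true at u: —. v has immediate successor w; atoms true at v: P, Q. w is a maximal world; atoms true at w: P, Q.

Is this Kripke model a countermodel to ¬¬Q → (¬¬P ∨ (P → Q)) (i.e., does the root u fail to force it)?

No

u ⊩ ¬¬Q → (¬¬P ∨ (P → Q)): every world accessible from u that forces ¬¬Q (namely u, v, w) also forces ¬¬P ∨ (P → Q).
So the root u forces ¬¬Q → (¬¬P ∨ (P → Q)); the model is not a countermodel.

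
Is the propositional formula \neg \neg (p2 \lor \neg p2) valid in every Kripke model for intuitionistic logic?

Yes

This is the double negation of excluded middle, which is intuitionistically derivable.
Assuming \neg (p2 \lor \neg p2): from p2 we'd get p2 \lor \neg p2, so \neg p2; but then p2 \lor \neg p2 again — contradiction. Hence \neg \neg (p2 \lor \neg p2).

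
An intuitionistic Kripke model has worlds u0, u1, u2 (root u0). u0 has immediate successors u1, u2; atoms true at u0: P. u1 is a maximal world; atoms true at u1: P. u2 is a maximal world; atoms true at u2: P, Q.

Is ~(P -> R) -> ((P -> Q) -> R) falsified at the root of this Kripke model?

Yes

u0 ||-/- ~(P -> R) -> ((P -> Q) -> R): already at u0 itself, u0 ||- ~(P -> R) but u0 ||-/- (P -> Q) -> R.
u0 ||-/- (P -> Q) -> R: at the accessible world u2, u2 ||- P -> Q but u2 ||-/- R.
u2 lacks atom R, so u2 ||-/- R.
So the root u0 does not force ~(P -> R) -> ((P -> Q) -> R); the model is a countermodel.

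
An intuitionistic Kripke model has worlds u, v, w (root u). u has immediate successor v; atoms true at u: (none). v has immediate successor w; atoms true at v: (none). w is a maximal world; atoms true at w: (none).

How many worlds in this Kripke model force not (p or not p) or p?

u: does not force it — u does not force not (p or not p) or p: neither disjunct is forced at u.
v: does not force it.
w: does not force it.
Worlds forcing the formula: { }.

0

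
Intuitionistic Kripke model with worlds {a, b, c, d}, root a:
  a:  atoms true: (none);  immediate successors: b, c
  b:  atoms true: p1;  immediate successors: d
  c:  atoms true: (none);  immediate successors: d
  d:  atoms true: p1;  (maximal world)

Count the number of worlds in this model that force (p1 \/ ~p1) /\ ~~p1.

2

a: does not force it — a ||-/- (p1 \/ ~p1) /\ ~~p1 since a fails p1 \/ ~p1.
b: forces it.
c: does not force it.
d: forces it.
Worlds forcing the formula: {b, d}.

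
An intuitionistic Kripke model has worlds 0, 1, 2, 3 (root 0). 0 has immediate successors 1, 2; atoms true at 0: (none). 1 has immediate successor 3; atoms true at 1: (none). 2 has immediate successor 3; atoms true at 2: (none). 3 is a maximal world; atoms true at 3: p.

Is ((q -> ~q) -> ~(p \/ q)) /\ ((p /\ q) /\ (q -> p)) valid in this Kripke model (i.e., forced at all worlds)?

Not every world: 0 ||-/- ((q -> ~q) -> ~(p \/ q)) /\ ((p /\ q) /\ (q -> p)).
0 ||-/- ((q -> ~q) -> ~(p \/ q)) /\ ((p /\ q) /\ (q -> p)) since 0 fails (q -> ~q) -> ~(p \/ q).

No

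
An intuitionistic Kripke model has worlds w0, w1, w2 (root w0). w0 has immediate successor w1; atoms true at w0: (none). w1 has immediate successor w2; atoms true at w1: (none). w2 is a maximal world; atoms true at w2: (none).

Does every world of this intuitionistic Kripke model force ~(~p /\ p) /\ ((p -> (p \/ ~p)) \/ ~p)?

Yes

w0 ||- ~(~p /\ p) /\ ((p -> (p \/ ~p)) \/ ~p) since w0 forces both conjuncts.
Since the root w0 forces ~(~p /\ p) /\ ((p -> (p \/ ~p)) \/ ~p) and forcing is persistent (monotone upward), every world forces it.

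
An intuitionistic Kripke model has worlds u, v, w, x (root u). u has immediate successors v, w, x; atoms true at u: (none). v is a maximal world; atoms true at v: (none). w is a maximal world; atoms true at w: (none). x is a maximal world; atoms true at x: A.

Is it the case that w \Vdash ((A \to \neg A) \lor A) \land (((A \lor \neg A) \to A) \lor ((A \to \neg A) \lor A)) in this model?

Yes

w \Vdash ((A \to \neg A) \lor A) \land (((A \lor \neg A) \to A) \lor ((A \to \neg A) \lor A)) since w forces both conjuncts.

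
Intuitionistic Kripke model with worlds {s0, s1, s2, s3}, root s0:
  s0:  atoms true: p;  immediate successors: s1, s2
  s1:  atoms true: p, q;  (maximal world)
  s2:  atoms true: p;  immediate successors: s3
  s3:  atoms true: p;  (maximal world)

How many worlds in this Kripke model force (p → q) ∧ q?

s0: does not force it — s0 ⊮ (p → q) ∧ q since s0 fails p → q.
s1: forces it.
s2: does not force it — s2 ⊮ (p → q) ∧ q since s2 fails p → q.
s3: does not force it — s3 ⊮ (p → q) ∧ q since s3 fails p → q.
Worlds forcing the formula: {s1}.

1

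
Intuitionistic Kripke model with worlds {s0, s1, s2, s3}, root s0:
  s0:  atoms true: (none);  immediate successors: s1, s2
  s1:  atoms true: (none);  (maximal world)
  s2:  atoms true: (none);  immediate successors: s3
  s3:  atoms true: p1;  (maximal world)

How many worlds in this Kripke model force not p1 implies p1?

s0: does not force it — s0 does not force not p1 implies p1: at the accessible world s1, s1 forces not p1 but s1 does not force p1.
s1: does not force it — s1 does not force not p1 implies p1: already at s1 itself, s1 forces not p1 but s1 does not force p1.
s2: forces it.
s3: forces it.
Worlds forcing the formula: {s2, s3}.

2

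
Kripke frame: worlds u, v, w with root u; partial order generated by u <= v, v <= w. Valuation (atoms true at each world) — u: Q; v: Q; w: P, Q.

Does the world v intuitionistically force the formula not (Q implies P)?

v does not force not (Q implies P) since w is accessible from v and w forces Q implies P.
w forces Q implies P: every world accessible from w that forces Q (namely w) also forces P.

No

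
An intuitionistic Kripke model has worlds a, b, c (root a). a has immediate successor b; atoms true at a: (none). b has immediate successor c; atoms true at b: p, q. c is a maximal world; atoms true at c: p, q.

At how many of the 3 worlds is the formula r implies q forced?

a: forces it.
b: forces it.
c: forces it.
Worlds forcing the formula: {a, b, c}.

3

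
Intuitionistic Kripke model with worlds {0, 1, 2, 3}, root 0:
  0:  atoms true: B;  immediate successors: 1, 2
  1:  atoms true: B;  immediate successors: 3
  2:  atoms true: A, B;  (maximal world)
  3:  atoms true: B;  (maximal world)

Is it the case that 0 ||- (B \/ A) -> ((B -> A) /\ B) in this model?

No

0 ||-/- (B \/ A) -> ((B -> A) /\ B): already at 0 itself, 0 ||- B \/ A but 0 ||-/- (B -> A) /\ B.
0 ||-/- (B -> A) /\ B since 0 fails B -> A.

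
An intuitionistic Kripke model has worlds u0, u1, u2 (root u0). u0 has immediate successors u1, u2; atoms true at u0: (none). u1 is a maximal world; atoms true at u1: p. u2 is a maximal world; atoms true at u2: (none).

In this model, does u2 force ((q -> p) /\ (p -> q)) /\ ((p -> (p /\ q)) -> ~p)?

u2 ||- ((q -> p) /\ (p -> q)) /\ ((p -> (p /\ q)) -> ~p) since u2 forces both conjuncts.

Yes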